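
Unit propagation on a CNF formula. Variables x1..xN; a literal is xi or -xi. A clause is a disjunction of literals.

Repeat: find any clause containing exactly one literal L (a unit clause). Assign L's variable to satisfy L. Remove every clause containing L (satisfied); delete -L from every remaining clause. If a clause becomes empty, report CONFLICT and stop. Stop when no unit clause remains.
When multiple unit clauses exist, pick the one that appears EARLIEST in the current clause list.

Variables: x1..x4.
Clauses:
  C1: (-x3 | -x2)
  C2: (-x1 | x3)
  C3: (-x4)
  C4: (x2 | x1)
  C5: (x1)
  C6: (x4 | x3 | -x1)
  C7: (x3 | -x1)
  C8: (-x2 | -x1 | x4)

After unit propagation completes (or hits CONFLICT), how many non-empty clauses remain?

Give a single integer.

unit clause [-4] forces x4=F; simplify:
  drop 4 from [4, 3, -1] -> [3, -1]
  drop 4 from [-2, -1, 4] -> [-2, -1]
  satisfied 1 clause(s); 7 remain; assigned so far: [4]
unit clause [1] forces x1=T; simplify:
  drop -1 from [-1, 3] -> [3]
  drop -1 from [3, -1] -> [3]
  drop -1 from [3, -1] -> [3]
  drop -1 from [-2, -1] -> [-2]
  satisfied 2 clause(s); 5 remain; assigned so far: [1, 4]
unit clause [3] forces x3=T; simplify:
  drop -3 from [-3, -2] -> [-2]
  satisfied 3 clause(s); 2 remain; assigned so far: [1, 3, 4]
unit clause [-2] forces x2=F; simplify:
  satisfied 2 clause(s); 0 remain; assigned so far: [1, 2, 3, 4]

Answer: 0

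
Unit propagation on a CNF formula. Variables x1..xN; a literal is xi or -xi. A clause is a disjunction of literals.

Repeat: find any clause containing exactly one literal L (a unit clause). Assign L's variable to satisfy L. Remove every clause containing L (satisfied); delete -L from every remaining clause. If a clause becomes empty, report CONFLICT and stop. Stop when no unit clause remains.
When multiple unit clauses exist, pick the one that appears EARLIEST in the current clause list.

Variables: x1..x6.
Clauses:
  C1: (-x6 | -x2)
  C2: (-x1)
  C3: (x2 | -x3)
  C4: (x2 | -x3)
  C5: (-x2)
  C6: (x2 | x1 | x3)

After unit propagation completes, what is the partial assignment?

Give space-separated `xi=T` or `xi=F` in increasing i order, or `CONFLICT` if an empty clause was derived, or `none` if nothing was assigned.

unit clause [-1] forces x1=F; simplify:
  drop 1 from [2, 1, 3] -> [2, 3]
  satisfied 1 clause(s); 5 remain; assigned so far: [1]
unit clause [-2] forces x2=F; simplify:
  drop 2 from [2, -3] -> [-3]
  drop 2 from [2, -3] -> [-3]
  drop 2 from [2, 3] -> [3]
  satisfied 2 clause(s); 3 remain; assigned so far: [1, 2]
unit clause [-3] forces x3=F; simplify:
  drop 3 from [3] -> [] (empty!)
  satisfied 2 clause(s); 1 remain; assigned so far: [1, 2, 3]
CONFLICT (empty clause)

Answer: CONFLICT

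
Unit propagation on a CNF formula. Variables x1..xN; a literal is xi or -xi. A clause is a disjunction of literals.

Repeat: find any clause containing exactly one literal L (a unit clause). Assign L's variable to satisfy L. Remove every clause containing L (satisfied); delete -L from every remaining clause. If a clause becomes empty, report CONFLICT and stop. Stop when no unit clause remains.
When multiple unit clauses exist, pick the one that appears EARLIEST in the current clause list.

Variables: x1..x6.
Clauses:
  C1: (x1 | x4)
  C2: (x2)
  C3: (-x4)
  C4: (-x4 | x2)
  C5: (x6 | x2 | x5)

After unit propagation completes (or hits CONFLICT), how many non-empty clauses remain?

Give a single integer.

Answer: 0

Derivation:
unit clause [2] forces x2=T; simplify:
  satisfied 3 clause(s); 2 remain; assigned so far: [2]
unit clause [-4] forces x4=F; simplify:
  drop 4 from [1, 4] -> [1]
  satisfied 1 clause(s); 1 remain; assigned so far: [2, 4]
unit clause [1] forces x1=T; simplify:
  satisfied 1 clause(s); 0 remain; assigned so far: [1, 2, 4]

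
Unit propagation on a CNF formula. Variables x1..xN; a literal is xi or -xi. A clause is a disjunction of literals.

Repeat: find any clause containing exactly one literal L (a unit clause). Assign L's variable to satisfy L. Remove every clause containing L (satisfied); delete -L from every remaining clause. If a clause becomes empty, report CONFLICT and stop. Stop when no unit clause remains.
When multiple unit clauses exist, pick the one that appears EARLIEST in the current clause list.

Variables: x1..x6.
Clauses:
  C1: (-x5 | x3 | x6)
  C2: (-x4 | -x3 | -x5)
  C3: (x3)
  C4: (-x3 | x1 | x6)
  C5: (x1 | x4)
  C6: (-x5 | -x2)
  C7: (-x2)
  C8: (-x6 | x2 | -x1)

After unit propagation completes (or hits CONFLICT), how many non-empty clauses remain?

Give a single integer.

Answer: 4

Derivation:
unit clause [3] forces x3=T; simplify:
  drop -3 from [-4, -3, -5] -> [-4, -5]
  drop -3 from [-3, 1, 6] -> [1, 6]
  satisfied 2 clause(s); 6 remain; assigned so far: [3]
unit clause [-2] forces x2=F; simplify:
  drop 2 from [-6, 2, -1] -> [-6, -1]
  satisfied 2 clause(s); 4 remain; assigned so far: [2, 3]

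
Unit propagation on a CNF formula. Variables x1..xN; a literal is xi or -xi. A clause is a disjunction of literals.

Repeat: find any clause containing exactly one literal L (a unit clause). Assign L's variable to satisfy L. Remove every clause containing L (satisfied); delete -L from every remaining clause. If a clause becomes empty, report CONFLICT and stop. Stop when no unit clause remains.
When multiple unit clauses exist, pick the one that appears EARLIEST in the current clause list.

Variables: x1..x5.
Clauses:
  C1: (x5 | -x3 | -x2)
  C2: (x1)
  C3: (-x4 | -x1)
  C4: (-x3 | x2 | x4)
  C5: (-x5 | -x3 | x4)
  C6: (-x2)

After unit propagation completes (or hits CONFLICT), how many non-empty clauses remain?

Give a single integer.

unit clause [1] forces x1=T; simplify:
  drop -1 from [-4, -1] -> [-4]
  satisfied 1 clause(s); 5 remain; assigned so far: [1]
unit clause [-4] forces x4=F; simplify:
  drop 4 from [-3, 2, 4] -> [-3, 2]
  drop 4 from [-5, -3, 4] -> [-5, -3]
  satisfied 1 clause(s); 4 remain; assigned so far: [1, 4]
unit clause [-2] forces x2=F; simplify:
  drop 2 from [-3, 2] -> [-3]
  satisfied 2 clause(s); 2 remain; assigned so far: [1, 2, 4]
unit clause [-3] forces x3=F; simplify:
  satisfied 2 clause(s); 0 remain; assigned so far: [1, 2, 3, 4]

Answer: 0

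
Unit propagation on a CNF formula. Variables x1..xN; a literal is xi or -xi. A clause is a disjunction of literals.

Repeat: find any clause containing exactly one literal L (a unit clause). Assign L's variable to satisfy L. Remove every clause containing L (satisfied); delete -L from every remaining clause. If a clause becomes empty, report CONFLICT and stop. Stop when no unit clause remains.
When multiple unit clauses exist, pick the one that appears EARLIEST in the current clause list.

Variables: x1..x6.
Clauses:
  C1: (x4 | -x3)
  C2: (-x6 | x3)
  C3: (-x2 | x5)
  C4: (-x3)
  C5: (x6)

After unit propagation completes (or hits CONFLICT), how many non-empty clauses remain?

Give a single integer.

unit clause [-3] forces x3=F; simplify:
  drop 3 from [-6, 3] -> [-6]
  satisfied 2 clause(s); 3 remain; assigned so far: [3]
unit clause [-6] forces x6=F; simplify:
  drop 6 from [6] -> [] (empty!)
  satisfied 1 clause(s); 2 remain; assigned so far: [3, 6]
CONFLICT (empty clause)

Answer: 1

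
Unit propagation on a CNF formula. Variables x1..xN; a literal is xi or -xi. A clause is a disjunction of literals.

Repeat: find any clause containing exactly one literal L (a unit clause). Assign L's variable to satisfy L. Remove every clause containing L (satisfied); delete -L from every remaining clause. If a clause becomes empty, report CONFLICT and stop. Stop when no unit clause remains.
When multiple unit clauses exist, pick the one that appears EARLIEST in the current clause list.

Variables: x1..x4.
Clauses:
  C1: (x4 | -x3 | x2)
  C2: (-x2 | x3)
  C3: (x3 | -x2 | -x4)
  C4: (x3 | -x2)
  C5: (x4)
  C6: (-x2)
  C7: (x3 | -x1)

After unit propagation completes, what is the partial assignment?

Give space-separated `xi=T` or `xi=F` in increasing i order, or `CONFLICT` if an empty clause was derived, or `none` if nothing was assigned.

Answer: x2=F x4=T

Derivation:
unit clause [4] forces x4=T; simplify:
  drop -4 from [3, -2, -4] -> [3, -2]
  satisfied 2 clause(s); 5 remain; assigned so far: [4]
unit clause [-2] forces x2=F; simplify:
  satisfied 4 clause(s); 1 remain; assigned so far: [2, 4]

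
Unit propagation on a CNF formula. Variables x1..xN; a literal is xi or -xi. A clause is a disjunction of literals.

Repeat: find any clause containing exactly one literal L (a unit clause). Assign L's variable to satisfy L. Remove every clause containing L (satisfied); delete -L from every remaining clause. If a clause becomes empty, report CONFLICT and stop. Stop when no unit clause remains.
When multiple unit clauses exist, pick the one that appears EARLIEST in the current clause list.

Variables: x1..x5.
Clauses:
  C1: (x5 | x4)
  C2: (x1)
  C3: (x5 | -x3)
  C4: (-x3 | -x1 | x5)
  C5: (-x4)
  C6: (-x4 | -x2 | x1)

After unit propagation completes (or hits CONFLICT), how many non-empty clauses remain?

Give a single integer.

unit clause [1] forces x1=T; simplify:
  drop -1 from [-3, -1, 5] -> [-3, 5]
  satisfied 2 clause(s); 4 remain; assigned so far: [1]
unit clause [-4] forces x4=F; simplify:
  drop 4 from [5, 4] -> [5]
  satisfied 1 clause(s); 3 remain; assigned so far: [1, 4]
unit clause [5] forces x5=T; simplify:
  satisfied 3 clause(s); 0 remain; assigned so far: [1, 4, 5]

Answer: 0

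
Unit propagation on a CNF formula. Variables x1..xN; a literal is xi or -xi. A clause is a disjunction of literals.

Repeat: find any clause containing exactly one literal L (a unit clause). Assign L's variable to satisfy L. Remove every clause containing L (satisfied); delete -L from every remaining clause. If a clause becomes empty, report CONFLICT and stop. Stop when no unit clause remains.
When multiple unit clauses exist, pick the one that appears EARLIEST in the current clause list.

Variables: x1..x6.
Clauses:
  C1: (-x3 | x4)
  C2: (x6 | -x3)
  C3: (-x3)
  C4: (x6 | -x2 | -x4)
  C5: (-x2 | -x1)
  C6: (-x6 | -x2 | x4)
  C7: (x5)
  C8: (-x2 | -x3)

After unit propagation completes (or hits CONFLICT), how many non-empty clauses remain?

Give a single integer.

Answer: 3

Derivation:
unit clause [-3] forces x3=F; simplify:
  satisfied 4 clause(s); 4 remain; assigned so far: [3]
unit clause [5] forces x5=T; simplify:
  satisfied 1 clause(s); 3 remain; assigned so far: [3, 5]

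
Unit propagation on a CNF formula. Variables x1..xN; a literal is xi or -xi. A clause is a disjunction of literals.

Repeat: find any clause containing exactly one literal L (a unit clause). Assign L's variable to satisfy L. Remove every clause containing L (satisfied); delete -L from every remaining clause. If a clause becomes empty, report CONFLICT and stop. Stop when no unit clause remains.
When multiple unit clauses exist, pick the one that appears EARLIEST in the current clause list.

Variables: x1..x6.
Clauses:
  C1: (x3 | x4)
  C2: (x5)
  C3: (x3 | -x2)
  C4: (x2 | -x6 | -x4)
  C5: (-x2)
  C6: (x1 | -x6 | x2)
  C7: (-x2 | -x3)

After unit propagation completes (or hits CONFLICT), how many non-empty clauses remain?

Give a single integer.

Answer: 3

Derivation:
unit clause [5] forces x5=T; simplify:
  satisfied 1 clause(s); 6 remain; assigned so far: [5]
unit clause [-2] forces x2=F; simplify:
  drop 2 from [2, -6, -4] -> [-6, -4]
  drop 2 from [1, -6, 2] -> [1, -6]
  satisfied 3 clause(s); 3 remain; assigned so far: [2, 5]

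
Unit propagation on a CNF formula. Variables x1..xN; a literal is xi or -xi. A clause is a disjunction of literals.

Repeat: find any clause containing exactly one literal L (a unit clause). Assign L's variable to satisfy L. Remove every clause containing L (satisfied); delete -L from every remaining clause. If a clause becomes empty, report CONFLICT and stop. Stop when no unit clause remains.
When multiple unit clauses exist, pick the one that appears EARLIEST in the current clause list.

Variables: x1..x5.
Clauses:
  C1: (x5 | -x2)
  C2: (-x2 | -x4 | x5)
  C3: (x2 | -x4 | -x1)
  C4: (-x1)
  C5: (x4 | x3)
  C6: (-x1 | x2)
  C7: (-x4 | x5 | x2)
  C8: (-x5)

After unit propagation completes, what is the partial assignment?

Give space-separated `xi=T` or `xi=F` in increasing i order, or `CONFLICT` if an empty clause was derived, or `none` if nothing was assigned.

unit clause [-1] forces x1=F; simplify:
  satisfied 3 clause(s); 5 remain; assigned so far: [1]
unit clause [-5] forces x5=F; simplify:
  drop 5 from [5, -2] -> [-2]
  drop 5 from [-2, -4, 5] -> [-2, -4]
  drop 5 from [-4, 5, 2] -> [-4, 2]
  satisfied 1 clause(s); 4 remain; assigned so far: [1, 5]
unit clause [-2] forces x2=F; simplify:
  drop 2 from [-4, 2] -> [-4]
  satisfied 2 clause(s); 2 remain; assigned so far: [1, 2, 5]
unit clause [-4] forces x4=F; simplify:
  drop 4 from [4, 3] -> [3]
  satisfied 1 clause(s); 1 remain; assigned so far: [1, 2, 4, 5]
unit clause [3] forces x3=T; simplify:
  satisfied 1 clause(s); 0 remain; assigned so far: [1, 2, 3, 4, 5]

Answer: x1=F x2=F x3=T x4=F x5=F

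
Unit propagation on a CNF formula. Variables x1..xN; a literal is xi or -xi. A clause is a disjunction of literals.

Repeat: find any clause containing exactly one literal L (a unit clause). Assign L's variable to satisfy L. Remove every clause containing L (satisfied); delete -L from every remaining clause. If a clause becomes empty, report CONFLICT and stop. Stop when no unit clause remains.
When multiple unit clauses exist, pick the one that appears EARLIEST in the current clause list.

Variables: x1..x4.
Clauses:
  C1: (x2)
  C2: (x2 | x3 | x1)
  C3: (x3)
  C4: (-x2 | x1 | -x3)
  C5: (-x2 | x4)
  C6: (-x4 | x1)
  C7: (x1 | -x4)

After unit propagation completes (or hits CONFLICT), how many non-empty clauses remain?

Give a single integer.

Answer: 0

Derivation:
unit clause [2] forces x2=T; simplify:
  drop -2 from [-2, 1, -3] -> [1, -3]
  drop -2 from [-2, 4] -> [4]
  satisfied 2 clause(s); 5 remain; assigned so far: [2]
unit clause [3] forces x3=T; simplify:
  drop -3 from [1, -3] -> [1]
  satisfied 1 clause(s); 4 remain; assigned so far: [2, 3]
unit clause [1] forces x1=T; simplify:
  satisfied 3 clause(s); 1 remain; assigned so far: [1, 2, 3]
unit clause [4] forces x4=T; simplify:
  satisfied 1 clause(s); 0 remain; assigned so far: [1, 2, 3, 4]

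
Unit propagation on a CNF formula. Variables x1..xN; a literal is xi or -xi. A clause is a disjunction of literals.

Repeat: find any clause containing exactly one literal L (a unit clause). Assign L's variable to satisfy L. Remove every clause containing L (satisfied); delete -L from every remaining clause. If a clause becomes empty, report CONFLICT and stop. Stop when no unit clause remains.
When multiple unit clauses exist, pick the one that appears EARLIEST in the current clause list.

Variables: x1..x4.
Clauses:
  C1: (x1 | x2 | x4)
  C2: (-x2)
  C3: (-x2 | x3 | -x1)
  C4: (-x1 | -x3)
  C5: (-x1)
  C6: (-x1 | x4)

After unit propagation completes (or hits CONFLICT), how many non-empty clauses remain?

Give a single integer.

Answer: 0

Derivation:
unit clause [-2] forces x2=F; simplify:
  drop 2 from [1, 2, 4] -> [1, 4]
  satisfied 2 clause(s); 4 remain; assigned so far: [2]
unit clause [-1] forces x1=F; simplify:
  drop 1 from [1, 4] -> [4]
  satisfied 3 clause(s); 1 remain; assigned so far: [1, 2]
unit clause [4] forces x4=T; simplify:
  satisfied 1 clause(s); 0 remain; assigned so far: [1, 2, 4]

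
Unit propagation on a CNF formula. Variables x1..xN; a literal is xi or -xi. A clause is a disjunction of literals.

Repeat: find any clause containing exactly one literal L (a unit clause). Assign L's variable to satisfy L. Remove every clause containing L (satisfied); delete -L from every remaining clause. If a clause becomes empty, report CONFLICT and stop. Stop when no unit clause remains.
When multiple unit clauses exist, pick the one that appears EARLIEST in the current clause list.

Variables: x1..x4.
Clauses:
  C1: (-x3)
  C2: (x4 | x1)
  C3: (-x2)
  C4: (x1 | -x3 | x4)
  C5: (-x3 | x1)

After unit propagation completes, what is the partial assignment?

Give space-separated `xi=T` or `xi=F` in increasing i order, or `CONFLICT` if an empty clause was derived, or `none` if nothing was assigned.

Answer: x2=F x3=F

Derivation:
unit clause [-3] forces x3=F; simplify:
  satisfied 3 clause(s); 2 remain; assigned so far: [3]
unit clause [-2] forces x2=F; simplify:
  satisfied 1 clause(s); 1 remain; assigned so far: [2, 3]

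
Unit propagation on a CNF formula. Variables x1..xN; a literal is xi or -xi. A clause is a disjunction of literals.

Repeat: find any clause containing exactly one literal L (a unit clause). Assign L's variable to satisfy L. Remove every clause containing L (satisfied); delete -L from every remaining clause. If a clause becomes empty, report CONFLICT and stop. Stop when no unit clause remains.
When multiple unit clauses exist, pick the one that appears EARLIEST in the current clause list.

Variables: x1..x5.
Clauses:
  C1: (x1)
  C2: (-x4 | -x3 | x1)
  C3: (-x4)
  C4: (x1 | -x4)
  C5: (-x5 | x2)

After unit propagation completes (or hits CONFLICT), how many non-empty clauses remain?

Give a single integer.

Answer: 1

Derivation:
unit clause [1] forces x1=T; simplify:
  satisfied 3 clause(s); 2 remain; assigned so far: [1]
unit clause [-4] forces x4=F; simplify:
  satisfied 1 clause(s); 1 remain; assigned so far: [1, 4]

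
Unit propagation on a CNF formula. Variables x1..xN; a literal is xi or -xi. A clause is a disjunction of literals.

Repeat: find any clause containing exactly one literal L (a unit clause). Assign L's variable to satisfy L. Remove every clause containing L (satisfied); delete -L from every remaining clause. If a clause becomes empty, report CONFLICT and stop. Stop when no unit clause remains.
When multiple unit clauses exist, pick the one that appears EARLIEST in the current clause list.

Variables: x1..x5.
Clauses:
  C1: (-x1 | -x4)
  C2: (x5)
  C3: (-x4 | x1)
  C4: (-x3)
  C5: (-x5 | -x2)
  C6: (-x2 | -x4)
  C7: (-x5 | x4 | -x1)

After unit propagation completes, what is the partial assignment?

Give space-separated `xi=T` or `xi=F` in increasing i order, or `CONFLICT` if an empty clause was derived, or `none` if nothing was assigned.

Answer: x2=F x3=F x5=T

Derivation:
unit clause [5] forces x5=T; simplify:
  drop -5 from [-5, -2] -> [-2]
  drop -5 from [-5, 4, -1] -> [4, -1]
  satisfied 1 clause(s); 6 remain; assigned so far: [5]
unit clause [-3] forces x3=F; simplify:
  satisfied 1 clause(s); 5 remain; assigned so far: [3, 5]
unit clause [-2] forces x2=F; simplify:
  satisfied 2 clause(s); 3 remain; assigned so far: [2, 3, 5]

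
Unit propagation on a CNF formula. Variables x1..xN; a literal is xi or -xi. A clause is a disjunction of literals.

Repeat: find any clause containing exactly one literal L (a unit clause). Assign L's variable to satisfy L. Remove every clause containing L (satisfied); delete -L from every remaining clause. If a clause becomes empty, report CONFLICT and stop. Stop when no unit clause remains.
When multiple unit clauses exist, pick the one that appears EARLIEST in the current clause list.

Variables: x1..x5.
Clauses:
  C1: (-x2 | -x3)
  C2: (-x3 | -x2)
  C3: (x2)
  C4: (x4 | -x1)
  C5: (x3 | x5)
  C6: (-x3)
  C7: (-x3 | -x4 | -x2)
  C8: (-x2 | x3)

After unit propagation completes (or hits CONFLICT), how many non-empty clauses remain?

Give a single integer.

Answer: 2

Derivation:
unit clause [2] forces x2=T; simplify:
  drop -2 from [-2, -3] -> [-3]
  drop -2 from [-3, -2] -> [-3]
  drop -2 from [-3, -4, -2] -> [-3, -4]
  drop -2 from [-2, 3] -> [3]
  satisfied 1 clause(s); 7 remain; assigned so far: [2]
unit clause [-3] forces x3=F; simplify:
  drop 3 from [3, 5] -> [5]
  drop 3 from [3] -> [] (empty!)
  satisfied 4 clause(s); 3 remain; assigned so far: [2, 3]
CONFLICT (empty clause)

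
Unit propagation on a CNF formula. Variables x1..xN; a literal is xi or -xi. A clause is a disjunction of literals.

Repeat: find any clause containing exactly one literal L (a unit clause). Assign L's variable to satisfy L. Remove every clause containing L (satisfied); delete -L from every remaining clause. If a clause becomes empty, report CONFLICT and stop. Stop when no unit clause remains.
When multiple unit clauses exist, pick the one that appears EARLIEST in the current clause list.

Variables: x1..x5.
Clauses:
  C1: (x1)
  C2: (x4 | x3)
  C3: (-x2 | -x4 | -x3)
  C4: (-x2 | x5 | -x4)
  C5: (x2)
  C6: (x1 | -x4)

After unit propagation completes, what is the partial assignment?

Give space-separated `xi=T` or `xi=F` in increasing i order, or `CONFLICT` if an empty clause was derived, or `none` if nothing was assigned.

unit clause [1] forces x1=T; simplify:
  satisfied 2 clause(s); 4 remain; assigned so far: [1]
unit clause [2] forces x2=T; simplify:
  drop -2 from [-2, -4, -3] -> [-4, -3]
  drop -2 from [-2, 5, -4] -> [5, -4]
  satisfied 1 clause(s); 3 remain; assigned so far: [1, 2]

Answer: x1=T x2=T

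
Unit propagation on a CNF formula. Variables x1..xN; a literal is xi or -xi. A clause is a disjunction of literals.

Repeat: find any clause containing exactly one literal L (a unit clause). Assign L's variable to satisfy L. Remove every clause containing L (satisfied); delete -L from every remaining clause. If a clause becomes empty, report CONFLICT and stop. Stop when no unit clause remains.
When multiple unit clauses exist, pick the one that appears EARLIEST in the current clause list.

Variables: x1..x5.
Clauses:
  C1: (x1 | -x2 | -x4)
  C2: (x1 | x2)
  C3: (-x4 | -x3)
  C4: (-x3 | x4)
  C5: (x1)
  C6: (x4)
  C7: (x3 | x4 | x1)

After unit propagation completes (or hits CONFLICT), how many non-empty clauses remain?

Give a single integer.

unit clause [1] forces x1=T; simplify:
  satisfied 4 clause(s); 3 remain; assigned so far: [1]
unit clause [4] forces x4=T; simplify:
  drop -4 from [-4, -3] -> [-3]
  satisfied 2 clause(s); 1 remain; assigned so far: [1, 4]
unit clause [-3] forces x3=F; simplify:
  satisfied 1 clause(s); 0 remain; assigned so far: [1, 3, 4]

Answer: 0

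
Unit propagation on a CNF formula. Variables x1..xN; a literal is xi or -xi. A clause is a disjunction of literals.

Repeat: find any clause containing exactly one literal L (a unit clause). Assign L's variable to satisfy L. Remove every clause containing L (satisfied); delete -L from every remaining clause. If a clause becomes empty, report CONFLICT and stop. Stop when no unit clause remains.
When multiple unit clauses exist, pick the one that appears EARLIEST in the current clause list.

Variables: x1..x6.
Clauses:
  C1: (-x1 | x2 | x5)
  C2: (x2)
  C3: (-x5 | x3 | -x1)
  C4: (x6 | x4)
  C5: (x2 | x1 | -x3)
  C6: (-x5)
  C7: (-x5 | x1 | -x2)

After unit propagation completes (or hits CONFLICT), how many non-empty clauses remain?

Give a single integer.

Answer: 1

Derivation:
unit clause [2] forces x2=T; simplify:
  drop -2 from [-5, 1, -2] -> [-5, 1]
  satisfied 3 clause(s); 4 remain; assigned so far: [2]
unit clause [-5] forces x5=F; simplify:
  satisfied 3 clause(s); 1 remain; assigned so far: [2, 5]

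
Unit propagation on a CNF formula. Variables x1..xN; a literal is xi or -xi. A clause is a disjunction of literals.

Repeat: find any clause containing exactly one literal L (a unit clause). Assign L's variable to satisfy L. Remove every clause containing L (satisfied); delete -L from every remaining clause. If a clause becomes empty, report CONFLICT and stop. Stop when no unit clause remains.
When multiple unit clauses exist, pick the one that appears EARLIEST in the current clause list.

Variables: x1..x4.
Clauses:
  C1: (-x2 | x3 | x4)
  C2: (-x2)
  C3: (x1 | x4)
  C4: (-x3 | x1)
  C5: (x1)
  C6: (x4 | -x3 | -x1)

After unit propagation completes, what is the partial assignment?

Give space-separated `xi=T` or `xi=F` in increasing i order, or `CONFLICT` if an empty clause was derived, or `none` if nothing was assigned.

Answer: x1=T x2=F

Derivation:
unit clause [-2] forces x2=F; simplify:
  satisfied 2 clause(s); 4 remain; assigned so far: [2]
unit clause [1] forces x1=T; simplify:
  drop -1 from [4, -3, -1] -> [4, -3]
  satisfied 3 clause(s); 1 remain; assigned so far: [1, 2]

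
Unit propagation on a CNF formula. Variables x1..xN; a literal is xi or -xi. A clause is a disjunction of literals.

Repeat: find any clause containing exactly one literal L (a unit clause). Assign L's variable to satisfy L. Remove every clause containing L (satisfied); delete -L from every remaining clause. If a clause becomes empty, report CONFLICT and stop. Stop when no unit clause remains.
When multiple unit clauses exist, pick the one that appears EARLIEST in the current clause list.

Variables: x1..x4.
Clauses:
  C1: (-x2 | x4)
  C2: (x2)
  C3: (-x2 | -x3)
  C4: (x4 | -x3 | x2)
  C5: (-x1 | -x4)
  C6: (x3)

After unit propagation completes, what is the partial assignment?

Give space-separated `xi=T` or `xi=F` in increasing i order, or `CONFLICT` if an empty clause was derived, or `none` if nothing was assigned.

Answer: CONFLICT

Derivation:
unit clause [2] forces x2=T; simplify:
  drop -2 from [-2, 4] -> [4]
  drop -2 from [-2, -3] -> [-3]
  satisfied 2 clause(s); 4 remain; assigned so far: [2]
unit clause [4] forces x4=T; simplify:
  drop -4 from [-1, -4] -> [-1]
  satisfied 1 clause(s); 3 remain; assigned so far: [2, 4]
unit clause [-3] forces x3=F; simplify:
  drop 3 from [3] -> [] (empty!)
  satisfied 1 clause(s); 2 remain; assigned so far: [2, 3, 4]
CONFLICT (empty clause)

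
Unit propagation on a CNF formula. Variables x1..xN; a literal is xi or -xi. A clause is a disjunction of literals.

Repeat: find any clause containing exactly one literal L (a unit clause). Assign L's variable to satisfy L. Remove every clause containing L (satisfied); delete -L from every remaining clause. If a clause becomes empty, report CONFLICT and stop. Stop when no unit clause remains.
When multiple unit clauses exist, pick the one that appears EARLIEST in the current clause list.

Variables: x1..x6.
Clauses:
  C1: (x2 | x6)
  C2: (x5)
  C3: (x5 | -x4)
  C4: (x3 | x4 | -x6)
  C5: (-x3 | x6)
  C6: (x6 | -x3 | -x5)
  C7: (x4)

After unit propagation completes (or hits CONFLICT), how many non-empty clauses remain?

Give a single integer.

Answer: 3

Derivation:
unit clause [5] forces x5=T; simplify:
  drop -5 from [6, -3, -5] -> [6, -3]
  satisfied 2 clause(s); 5 remain; assigned so far: [5]
unit clause [4] forces x4=T; simplify:
  satisfied 2 clause(s); 3 remain; assigned so far: [4, 5]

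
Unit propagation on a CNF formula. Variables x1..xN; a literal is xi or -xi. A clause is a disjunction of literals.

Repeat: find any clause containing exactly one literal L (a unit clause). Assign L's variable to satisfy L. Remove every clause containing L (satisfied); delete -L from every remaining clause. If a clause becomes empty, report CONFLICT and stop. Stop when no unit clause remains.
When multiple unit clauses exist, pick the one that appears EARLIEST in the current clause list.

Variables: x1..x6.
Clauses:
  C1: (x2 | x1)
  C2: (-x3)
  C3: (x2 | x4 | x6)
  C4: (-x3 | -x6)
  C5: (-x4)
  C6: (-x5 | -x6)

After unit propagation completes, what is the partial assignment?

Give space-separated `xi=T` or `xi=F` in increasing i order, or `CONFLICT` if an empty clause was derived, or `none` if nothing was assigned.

unit clause [-3] forces x3=F; simplify:
  satisfied 2 clause(s); 4 remain; assigned so far: [3]
unit clause [-4] forces x4=F; simplify:
  drop 4 from [2, 4, 6] -> [2, 6]
  satisfied 1 clause(s); 3 remain; assigned so far: [3, 4]

Answer: x3=F x4=F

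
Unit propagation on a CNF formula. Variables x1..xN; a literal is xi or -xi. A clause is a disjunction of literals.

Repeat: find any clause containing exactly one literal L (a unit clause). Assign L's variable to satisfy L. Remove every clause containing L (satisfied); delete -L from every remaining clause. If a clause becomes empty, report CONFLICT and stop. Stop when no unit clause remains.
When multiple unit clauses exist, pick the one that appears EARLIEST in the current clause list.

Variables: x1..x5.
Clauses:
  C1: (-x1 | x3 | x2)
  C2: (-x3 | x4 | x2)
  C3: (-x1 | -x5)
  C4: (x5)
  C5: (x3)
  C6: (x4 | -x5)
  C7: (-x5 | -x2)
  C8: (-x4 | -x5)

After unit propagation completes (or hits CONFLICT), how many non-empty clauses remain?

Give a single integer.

unit clause [5] forces x5=T; simplify:
  drop -5 from [-1, -5] -> [-1]
  drop -5 from [4, -5] -> [4]
  drop -5 from [-5, -2] -> [-2]
  drop -5 from [-4, -5] -> [-4]
  satisfied 1 clause(s); 7 remain; assigned so far: [5]
unit clause [-1] forces x1=F; simplify:
  satisfied 2 clause(s); 5 remain; assigned so far: [1, 5]
unit clause [3] forces x3=T; simplify:
  drop -3 from [-3, 4, 2] -> [4, 2]
  satisfied 1 clause(s); 4 remain; assigned so far: [1, 3, 5]
unit clause [4] forces x4=T; simplify:
  drop -4 from [-4] -> [] (empty!)
  satisfied 2 clause(s); 2 remain; assigned so far: [1, 3, 4, 5]
CONFLICT (empty clause)

Answer: 1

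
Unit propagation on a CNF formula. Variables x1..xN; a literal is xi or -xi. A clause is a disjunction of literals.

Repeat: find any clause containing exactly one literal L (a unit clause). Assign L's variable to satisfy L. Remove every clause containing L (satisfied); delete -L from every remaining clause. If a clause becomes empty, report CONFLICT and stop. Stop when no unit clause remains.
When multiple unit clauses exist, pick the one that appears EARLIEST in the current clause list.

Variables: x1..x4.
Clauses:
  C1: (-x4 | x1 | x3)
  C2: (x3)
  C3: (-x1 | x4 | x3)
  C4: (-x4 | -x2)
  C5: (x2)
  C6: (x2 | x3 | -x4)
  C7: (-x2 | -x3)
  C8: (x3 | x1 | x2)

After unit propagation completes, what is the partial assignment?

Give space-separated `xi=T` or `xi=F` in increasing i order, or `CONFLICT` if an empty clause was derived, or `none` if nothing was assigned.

Answer: CONFLICT

Derivation:
unit clause [3] forces x3=T; simplify:
  drop -3 from [-2, -3] -> [-2]
  satisfied 5 clause(s); 3 remain; assigned so far: [3]
unit clause [2] forces x2=T; simplify:
  drop -2 from [-4, -2] -> [-4]
  drop -2 from [-2] -> [] (empty!)
  satisfied 1 clause(s); 2 remain; assigned so far: [2, 3]
CONFLICT (empty clause)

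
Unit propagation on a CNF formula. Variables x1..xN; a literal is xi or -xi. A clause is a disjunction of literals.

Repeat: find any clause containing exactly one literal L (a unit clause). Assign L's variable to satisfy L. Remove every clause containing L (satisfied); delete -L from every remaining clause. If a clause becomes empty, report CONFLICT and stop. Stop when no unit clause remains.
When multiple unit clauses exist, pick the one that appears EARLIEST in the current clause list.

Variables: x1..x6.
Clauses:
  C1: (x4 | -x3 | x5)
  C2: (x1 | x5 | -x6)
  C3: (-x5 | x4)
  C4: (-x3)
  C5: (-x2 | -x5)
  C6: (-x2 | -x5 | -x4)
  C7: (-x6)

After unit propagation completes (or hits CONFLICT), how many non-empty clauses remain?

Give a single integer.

Answer: 3

Derivation:
unit clause [-3] forces x3=F; simplify:
  satisfied 2 clause(s); 5 remain; assigned so far: [3]
unit clause [-6] forces x6=F; simplify:
  satisfied 2 clause(s); 3 remain; assigned so far: [3, 6]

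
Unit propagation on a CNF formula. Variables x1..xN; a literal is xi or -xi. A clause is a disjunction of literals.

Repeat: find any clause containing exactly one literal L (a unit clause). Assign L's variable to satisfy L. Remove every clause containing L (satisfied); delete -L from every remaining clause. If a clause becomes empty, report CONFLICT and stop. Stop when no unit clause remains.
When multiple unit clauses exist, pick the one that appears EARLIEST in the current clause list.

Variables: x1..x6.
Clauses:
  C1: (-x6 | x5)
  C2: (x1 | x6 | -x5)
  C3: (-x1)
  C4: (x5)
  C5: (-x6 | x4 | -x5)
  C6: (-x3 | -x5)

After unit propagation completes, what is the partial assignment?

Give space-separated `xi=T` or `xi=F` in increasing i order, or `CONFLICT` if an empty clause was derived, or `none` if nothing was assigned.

Answer: x1=F x3=F x4=T x5=T x6=T

Derivation:
unit clause [-1] forces x1=F; simplify:
  drop 1 from [1, 6, -5] -> [6, -5]
  satisfied 1 clause(s); 5 remain; assigned so far: [1]
unit clause [5] forces x5=T; simplify:
  drop -5 from [6, -5] -> [6]
  drop -5 from [-6, 4, -5] -> [-6, 4]
  drop -5 from [-3, -5] -> [-3]
  satisfied 2 clause(s); 3 remain; assigned so far: [1, 5]
unit clause [6] forces x6=T; simplify:
  drop -6 from [-6, 4] -> [4]
  satisfied 1 clause(s); 2 remain; assigned so far: [1, 5, 6]
unit clause [4] forces x4=T; simplify:
  satisfied 1 clause(s); 1 remain; assigned so far: [1, 4, 5, 6]
unit clause [-3] forces x3=F; simplify:
  satisfied 1 clause(s); 0 remain; assigned so far: [1, 3, 4, 5, 6]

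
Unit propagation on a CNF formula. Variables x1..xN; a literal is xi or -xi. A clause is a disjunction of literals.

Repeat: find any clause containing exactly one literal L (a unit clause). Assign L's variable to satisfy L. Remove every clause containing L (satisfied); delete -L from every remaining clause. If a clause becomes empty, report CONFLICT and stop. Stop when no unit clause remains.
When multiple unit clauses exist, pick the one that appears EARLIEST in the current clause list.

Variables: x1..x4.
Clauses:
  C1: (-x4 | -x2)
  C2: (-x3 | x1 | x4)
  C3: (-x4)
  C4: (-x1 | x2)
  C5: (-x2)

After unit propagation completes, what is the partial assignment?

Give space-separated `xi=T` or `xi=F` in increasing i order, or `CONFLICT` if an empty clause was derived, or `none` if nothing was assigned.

unit clause [-4] forces x4=F; simplify:
  drop 4 from [-3, 1, 4] -> [-3, 1]
  satisfied 2 clause(s); 3 remain; assigned so far: [4]
unit clause [-2] forces x2=F; simplify:
  drop 2 from [-1, 2] -> [-1]
  satisfied 1 clause(s); 2 remain; assigned so far: [2, 4]
unit clause [-1] forces x1=F; simplify:
  drop 1 from [-3, 1] -> [-3]
  satisfied 1 clause(s); 1 remain; assigned so far: [1, 2, 4]
unit clause [-3] forces x3=F; simplify:
  satisfied 1 clause(s); 0 remain; assigned so far: [1, 2, 3, 4]

Answer: x1=F x2=F x3=F x4=F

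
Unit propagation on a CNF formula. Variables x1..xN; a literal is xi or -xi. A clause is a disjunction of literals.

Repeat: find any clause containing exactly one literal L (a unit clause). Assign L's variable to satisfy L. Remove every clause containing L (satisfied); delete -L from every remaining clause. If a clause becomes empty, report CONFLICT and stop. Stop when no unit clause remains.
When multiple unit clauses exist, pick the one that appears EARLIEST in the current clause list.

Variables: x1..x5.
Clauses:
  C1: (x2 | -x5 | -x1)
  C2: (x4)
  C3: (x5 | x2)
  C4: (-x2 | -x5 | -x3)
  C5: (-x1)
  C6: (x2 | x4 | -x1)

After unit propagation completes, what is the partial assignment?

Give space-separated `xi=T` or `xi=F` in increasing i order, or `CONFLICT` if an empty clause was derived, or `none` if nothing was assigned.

unit clause [4] forces x4=T; simplify:
  satisfied 2 clause(s); 4 remain; assigned so far: [4]
unit clause [-1] forces x1=F; simplify:
  satisfied 2 clause(s); 2 remain; assigned so far: [1, 4]

Answer: x1=F x4=T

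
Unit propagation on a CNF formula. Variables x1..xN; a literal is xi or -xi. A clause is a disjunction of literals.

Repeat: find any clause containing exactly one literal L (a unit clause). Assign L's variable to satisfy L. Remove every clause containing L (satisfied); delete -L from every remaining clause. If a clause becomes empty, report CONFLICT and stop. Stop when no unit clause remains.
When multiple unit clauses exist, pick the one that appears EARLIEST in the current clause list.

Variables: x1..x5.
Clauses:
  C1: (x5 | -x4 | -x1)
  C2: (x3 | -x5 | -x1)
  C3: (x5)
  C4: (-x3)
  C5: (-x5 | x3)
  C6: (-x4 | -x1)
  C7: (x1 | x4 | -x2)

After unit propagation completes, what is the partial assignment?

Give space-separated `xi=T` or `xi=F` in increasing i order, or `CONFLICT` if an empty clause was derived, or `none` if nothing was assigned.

unit clause [5] forces x5=T; simplify:
  drop -5 from [3, -5, -1] -> [3, -1]
  drop -5 from [-5, 3] -> [3]
  satisfied 2 clause(s); 5 remain; assigned so far: [5]
unit clause [-3] forces x3=F; simplify:
  drop 3 from [3, -1] -> [-1]
  drop 3 from [3] -> [] (empty!)
  satisfied 1 clause(s); 4 remain; assigned so far: [3, 5]
CONFLICT (empty clause)

Answer: CONFLICT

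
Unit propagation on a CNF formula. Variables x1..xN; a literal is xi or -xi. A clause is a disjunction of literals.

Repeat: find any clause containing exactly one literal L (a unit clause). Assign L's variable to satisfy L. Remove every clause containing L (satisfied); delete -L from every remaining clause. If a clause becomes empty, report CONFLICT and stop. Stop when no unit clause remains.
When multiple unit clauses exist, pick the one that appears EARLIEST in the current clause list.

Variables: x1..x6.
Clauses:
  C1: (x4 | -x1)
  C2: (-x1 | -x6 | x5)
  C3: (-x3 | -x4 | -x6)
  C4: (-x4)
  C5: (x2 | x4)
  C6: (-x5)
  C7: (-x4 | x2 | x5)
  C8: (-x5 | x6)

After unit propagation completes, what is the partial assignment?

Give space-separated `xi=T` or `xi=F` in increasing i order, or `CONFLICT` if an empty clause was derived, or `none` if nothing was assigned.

Answer: x1=F x2=T x4=F x5=F

Derivation:
unit clause [-4] forces x4=F; simplify:
  drop 4 from [4, -1] -> [-1]
  drop 4 from [2, 4] -> [2]
  satisfied 3 clause(s); 5 remain; assigned so far: [4]
unit clause [-1] forces x1=F; simplify:
  satisfied 2 clause(s); 3 remain; assigned so far: [1, 4]
unit clause [2] forces x2=T; simplify:
  satisfied 1 clause(s); 2 remain; assigned so far: [1, 2, 4]
unit clause [-5] forces x5=F; simplify:
  satisfied 2 clause(s); 0 remain; assigned so far: [1, 2, 4, 5]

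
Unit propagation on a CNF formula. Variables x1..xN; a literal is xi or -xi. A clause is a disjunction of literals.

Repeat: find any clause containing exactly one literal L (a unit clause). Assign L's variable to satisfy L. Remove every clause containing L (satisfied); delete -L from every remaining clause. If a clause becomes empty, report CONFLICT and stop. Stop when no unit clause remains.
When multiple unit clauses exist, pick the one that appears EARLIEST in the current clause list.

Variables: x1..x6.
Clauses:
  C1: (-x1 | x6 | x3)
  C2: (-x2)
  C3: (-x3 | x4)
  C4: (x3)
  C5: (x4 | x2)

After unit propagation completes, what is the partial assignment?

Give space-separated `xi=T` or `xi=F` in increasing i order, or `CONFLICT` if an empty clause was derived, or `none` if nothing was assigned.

unit clause [-2] forces x2=F; simplify:
  drop 2 from [4, 2] -> [4]
  satisfied 1 clause(s); 4 remain; assigned so far: [2]
unit clause [3] forces x3=T; simplify:
  drop -3 from [-3, 4] -> [4]
  satisfied 2 clause(s); 2 remain; assigned so far: [2, 3]
unit clause [4] forces x4=T; simplify:
  satisfied 2 clause(s); 0 remain; assigned so far: [2, 3, 4]

Answer: x2=F x3=T x4=T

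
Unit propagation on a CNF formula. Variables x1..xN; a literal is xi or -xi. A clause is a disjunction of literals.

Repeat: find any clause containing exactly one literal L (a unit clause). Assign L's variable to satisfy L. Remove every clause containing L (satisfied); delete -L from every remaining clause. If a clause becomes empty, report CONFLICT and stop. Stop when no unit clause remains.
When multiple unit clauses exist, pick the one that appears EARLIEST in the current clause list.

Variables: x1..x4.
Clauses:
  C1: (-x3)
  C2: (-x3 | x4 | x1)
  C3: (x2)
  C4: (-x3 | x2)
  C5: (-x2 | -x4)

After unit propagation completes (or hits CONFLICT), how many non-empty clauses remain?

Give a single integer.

unit clause [-3] forces x3=F; simplify:
  satisfied 3 clause(s); 2 remain; assigned so far: [3]
unit clause [2] forces x2=T; simplify:
  drop -2 from [-2, -4] -> [-4]
  satisfied 1 clause(s); 1 remain; assigned so far: [2, 3]
unit clause [-4] forces x4=F; simplify:
  satisfied 1 clause(s); 0 remain; assigned so far: [2, 3, 4]

Answer: 0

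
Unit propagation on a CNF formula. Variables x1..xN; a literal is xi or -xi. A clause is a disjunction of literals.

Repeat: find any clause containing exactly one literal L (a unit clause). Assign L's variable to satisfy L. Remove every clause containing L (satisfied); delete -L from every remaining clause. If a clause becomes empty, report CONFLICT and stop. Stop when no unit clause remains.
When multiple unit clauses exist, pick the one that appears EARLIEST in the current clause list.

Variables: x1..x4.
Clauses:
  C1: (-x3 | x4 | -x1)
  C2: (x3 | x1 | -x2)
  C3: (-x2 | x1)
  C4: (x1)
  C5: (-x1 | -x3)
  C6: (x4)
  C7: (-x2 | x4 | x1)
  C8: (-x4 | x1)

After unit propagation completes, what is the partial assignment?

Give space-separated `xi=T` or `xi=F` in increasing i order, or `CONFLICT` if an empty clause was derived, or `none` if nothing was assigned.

Answer: x1=T x3=F x4=T

Derivation:
unit clause [1] forces x1=T; simplify:
  drop -1 from [-3, 4, -1] -> [-3, 4]
  drop -1 from [-1, -3] -> [-3]
  satisfied 5 clause(s); 3 remain; assigned so far: [1]
unit clause [-3] forces x3=F; simplify:
  satisfied 2 clause(s); 1 remain; assigned so far: [1, 3]
unit clause [4] forces x4=T; simplify:
  satisfied 1 clause(s); 0 remain; assigned so far: [1, 3, 4]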